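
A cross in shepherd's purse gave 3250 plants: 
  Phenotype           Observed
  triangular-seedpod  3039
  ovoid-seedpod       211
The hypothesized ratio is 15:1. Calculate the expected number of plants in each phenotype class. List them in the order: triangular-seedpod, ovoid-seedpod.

3046.875, 203.125

Expected counts for N = 3250 under a 15:1 ratio (total parts = 16):
  triangular-seedpod: 3250 × 15/16 = 3046.875
  ovoid-seedpod: 3250 × 1/16 = 203.125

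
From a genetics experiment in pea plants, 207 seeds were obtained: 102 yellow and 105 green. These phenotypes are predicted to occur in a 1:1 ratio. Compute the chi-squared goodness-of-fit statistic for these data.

0.043

Total ratio parts = 2. Expected numbers out of 207:
  yellow: 207 × 1/2 = 103.5
  green: 207 × 1/2 = 103.5
χ² = Σ (O − E)² / E
  yellow: (102 − 103.5)² / 103.5 = 0.0217
  green: (105 − 103.5)² / 103.5 = 0.0217
χ² = 0.0217 + 0.0217 = 0.0434 ≈ 0.043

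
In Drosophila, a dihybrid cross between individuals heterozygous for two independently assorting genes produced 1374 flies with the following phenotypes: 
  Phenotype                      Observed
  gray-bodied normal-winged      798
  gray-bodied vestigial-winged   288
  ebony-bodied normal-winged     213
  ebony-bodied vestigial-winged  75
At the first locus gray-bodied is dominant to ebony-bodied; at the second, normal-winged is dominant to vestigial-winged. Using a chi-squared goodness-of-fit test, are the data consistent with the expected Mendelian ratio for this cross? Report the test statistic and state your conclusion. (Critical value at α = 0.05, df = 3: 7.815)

A dihybrid F₂ with independent assortment and complete dominance at both loci gives a 9:3:3:1 phenotypic ratio.
The 9:3:3:1 ratio has 16 parts, so with N = 1374 the expected counts are:
  gray-bodied normal-winged: 1374 × 9/16 = 772.875
  gray-bodied vestigial-winged: 1374 × 3/16 = 257.625
  ebony-bodied normal-winged: 1374 × 3/16 = 257.625
  ebony-bodied vestigial-winged: 1374 × 1/16 = 85.875
χ² = Σ (O − E)² / E
  gray-bodied normal-winged: (798 − 772.875)² / 772.875 = 0.8168
  gray-bodied vestigial-winged: (288 − 257.625)² / 257.625 = 3.5813
  ebony-bodied normal-winged: (213 − 257.625)² / 257.625 = 7.7298
  ebony-bodied vestigial-winged: (75 − 85.875)² / 85.875 = 1.3772
χ² = 0.8168 + 3.5813 + 7.7298 + 1.3772 = 13.5051 ≈ 13.505
Degrees of freedom = 4 − 1 = 3; critical value at α = 0.05 is 7.815.
Since 13.505 > 7.815, we reject the null hypothesis — the data do not fit the 9:3:3:1 ratio.

13.505; not consistent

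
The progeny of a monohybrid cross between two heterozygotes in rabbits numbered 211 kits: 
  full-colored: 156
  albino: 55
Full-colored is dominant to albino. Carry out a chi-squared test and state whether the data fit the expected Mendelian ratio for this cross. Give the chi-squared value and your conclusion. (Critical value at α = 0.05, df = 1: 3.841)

0.128; consistent

For a monohybrid cross between heterozygotes with complete dominance, the expected phenotypic ratio is 3:1.
Total ratio parts = 4. Expected numbers out of 211:
  full-colored: 211 × 3/4 = 158.25
  albino: 211 × 1/4 = 52.75
χ² = Σ (O − E)² / E
  full-colored: (156 − 158.25)² / 158.25 = 0.0320
  albino: (55 − 52.75)² / 52.75 = 0.0960
χ² = 0.0320 + 0.0960 = 0.128
Degrees of freedom = 2 − 1 = 1; critical value at α = 0.05 is 3.841.
Since 0.128 < 3.841, we fail to reject the null hypothesis — the data are consistent with the 3:1 ratio.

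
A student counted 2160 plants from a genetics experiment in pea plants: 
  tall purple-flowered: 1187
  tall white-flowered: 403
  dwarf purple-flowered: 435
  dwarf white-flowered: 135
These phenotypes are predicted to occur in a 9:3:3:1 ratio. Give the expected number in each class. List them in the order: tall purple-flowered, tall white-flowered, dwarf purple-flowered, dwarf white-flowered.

1215, 405, 405, 135

Under the 9:3:3:1 hypothesis (Σ ratio = 16, N = 2160):
  tall purple-flowered: 2160 × 9/16 = 1215
  tall white-flowered: 2160 × 3/16 = 405
  dwarf purple-flowered: 2160 × 3/16 = 405
  dwarf white-flowered: 2160 × 1/16 = 135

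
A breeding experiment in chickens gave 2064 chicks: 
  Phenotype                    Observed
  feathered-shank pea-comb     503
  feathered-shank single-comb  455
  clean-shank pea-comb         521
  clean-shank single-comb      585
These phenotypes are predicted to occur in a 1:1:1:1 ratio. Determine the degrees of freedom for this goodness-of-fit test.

A goodness-of-fit test with 4 phenotype classes has df = 4 − 1 = 3.

3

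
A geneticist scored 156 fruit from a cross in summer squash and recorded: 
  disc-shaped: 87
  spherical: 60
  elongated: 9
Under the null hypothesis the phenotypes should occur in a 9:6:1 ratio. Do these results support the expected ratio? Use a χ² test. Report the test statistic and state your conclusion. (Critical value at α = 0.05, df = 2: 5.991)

0.103; consistent

The 9:6:1 ratio has 16 parts, so with N = 156 the expected counts are:
  disc-shaped: 156 × 9/16 = 87.75
  spherical: 156 × 6/16 = 58.5
  elongated: 156 × 1/16 = 9.75
χ² = Σ (O − E)² / E
  disc-shaped: (87 − 87.75)² / 87.75 = 0.0064
  spherical: (60 − 58.5)² / 58.5 = 0.0385
  elongated: (9 − 9.75)² / 9.75 = 0.0577
χ² = 0.0064 + 0.0385 + 0.0577 = 0.1026 ≈ 0.103
Degrees of freedom = 3 − 1 = 2; critical value at α = 0.05 is 5.991.
Since 0.103 < 5.991, we fail to reject the null hypothesis — the data are consistent with the 9:6:1 ratio.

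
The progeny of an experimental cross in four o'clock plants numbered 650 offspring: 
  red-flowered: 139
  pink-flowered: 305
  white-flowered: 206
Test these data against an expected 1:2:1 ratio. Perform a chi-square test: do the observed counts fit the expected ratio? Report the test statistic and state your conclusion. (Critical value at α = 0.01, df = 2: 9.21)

16.274; not consistent

Expected counts for N = 650 under a 1:2:1 ratio (total parts = 4):
  red-flowered: 650 × 1/4 = 162.5
  pink-flowered: 650 × 2/4 = 325
  white-flowered: 650 × 1/4 = 162.5
χ² = Σ (O − E)² / E
  red-flowered: (139 − 162.5)² / 162.5 = 3.3985
  pink-flowered: (305 − 325)² / 325 = 1.2308
  white-flowered: (206 − 162.5)² / 162.5 = 11.6446
χ² = 3.3985 + 1.2308 + 11.6446 = 16.2739 ≈ 16.274
Degrees of freedom = 3 − 1 = 2; critical value at α = 0.01 is 9.21.
Since 16.274 > 9.21, we reject the null hypothesis — the data do not fit the 1:2:1 ratio.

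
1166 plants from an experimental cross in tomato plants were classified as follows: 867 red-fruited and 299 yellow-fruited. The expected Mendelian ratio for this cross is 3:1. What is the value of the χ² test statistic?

0.257

Total ratio parts = 4. Expected numbers out of 1166:
  red-fruited: 1166 × 3/4 = 874.5
  yellow-fruited: 1166 × 1/4 = 291.5
χ² = Σ (O − E)² / E
  red-fruited: (867 − 874.5)² / 874.5 = 0.0643
  yellow-fruited: (299 − 291.5)² / 291.5 = 0.1930
χ² = 0.0643 + 0.1930 = 0.2573 ≈ 0.257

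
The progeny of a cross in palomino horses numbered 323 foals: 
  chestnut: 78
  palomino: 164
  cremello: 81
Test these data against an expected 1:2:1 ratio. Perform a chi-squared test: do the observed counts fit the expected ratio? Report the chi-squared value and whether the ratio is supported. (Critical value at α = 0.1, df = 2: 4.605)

0.133; consistent

The 1:2:1 ratio has 4 parts, so with N = 323 the expected counts are:
  chestnut: 323 × 1/4 = 80.75
  palomino: 323 × 2/4 = 161.5
  cremello: 323 × 1/4 = 80.75
χ² = Σ (O − E)² / E
  chestnut: (78 − 80.75)² / 80.75 = 0.0937
  palomino: (164 − 161.5)² / 161.5 = 0.0387
  cremello: (81 − 80.75)² / 80.75 = 0.0008
χ² = 0.0937 + 0.0387 + 0.0008 = 0.1332 ≈ 0.133
Degrees of freedom = 3 − 1 = 2; critical value at α = 0.1 is 4.605.
Since 0.133 < 4.605, we fail to reject the null hypothesis — the data are consistent with the 1:2:1 ratio.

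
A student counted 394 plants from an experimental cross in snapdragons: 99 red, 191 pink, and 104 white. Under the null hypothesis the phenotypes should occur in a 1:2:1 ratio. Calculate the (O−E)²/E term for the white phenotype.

Under the 1:2:1 hypothesis (Σ ratio = 4, N = 394):
  red: 394 × 1/4 = 98.5
  pink: 394 × 2/4 = 197
  white: 394 × 1/4 = 98.5
Contribution of white: (104 − 98.5)² / 98.5 = 0.3071

0.307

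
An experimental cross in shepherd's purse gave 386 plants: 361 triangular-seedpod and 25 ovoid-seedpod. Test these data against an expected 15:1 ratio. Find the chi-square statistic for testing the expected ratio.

0.034

Expected counts for N = 386 under a 15:1 ratio (total parts = 16):
  triangular-seedpod: 386 × 15/16 = 361.875
  ovoid-seedpod: 386 × 1/16 = 24.125
χ² = Σ (O − E)² / E
  triangular-seedpod: (361 − 361.875)² / 361.875 = 0.0021
  ovoid-seedpod: (25 − 24.125)² / 24.125 = 0.0317
χ² = 0.0021 + 0.0317 = 0.0338 ≈ 0.034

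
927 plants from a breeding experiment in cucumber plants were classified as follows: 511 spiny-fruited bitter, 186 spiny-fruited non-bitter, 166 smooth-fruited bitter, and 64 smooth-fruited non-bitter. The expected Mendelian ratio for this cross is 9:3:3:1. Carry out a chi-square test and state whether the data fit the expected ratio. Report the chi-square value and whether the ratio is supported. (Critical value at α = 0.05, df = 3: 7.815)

Under the 9:3:3:1 hypothesis (Σ ratio = 16, N = 927):
  spiny-fruited bitter: 927 × 9/16 = 521.4375
  spiny-fruited non-bitter: 927 × 3/16 = 173.8125
  smooth-fruited bitter: 927 × 3/16 = 173.8125
  smooth-fruited non-bitter: 927 × 1/16 = 57.9375
χ² = Σ (O − E)² / E
  spiny-fruited bitter: (511 − 521.4375)² / 521.4375 = 0.2089
  spiny-fruited non-bitter: (186 − 173.8125)² / 173.8125 = 0.8546
  smooth-fruited bitter: (166 − 173.8125)² / 173.8125 = 0.3512
  smooth-fruited non-bitter: (64 − 57.9375)² / 57.9375 = 0.6344
χ² = 0.2089 + 0.8546 + 0.3512 + 0.6344 = 2.0491 ≈ 2.049
Degrees of freedom = 4 − 1 = 3; critical value at α = 0.05 is 7.815.
Since 2.049 < 7.815, we fail to reject the null hypothesis — the data are consistent with the 9:3:3:1 ratio.

2.049; consistent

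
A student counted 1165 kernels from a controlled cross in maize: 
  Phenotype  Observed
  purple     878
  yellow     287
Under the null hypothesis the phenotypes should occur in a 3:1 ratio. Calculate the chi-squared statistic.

Expected counts for N = 1165 under a 3:1 ratio (total parts = 4):
  purple: 1165 × 3/4 = 873.75
  yellow: 1165 × 1/4 = 291.25
χ² = Σ (O − E)² / E
  purple: (878 − 873.75)² / 873.75 = 0.0207
  yellow: (287 − 291.25)² / 291.25 = 0.0620
χ² = 0.0207 + 0.0620 = 0.0827 ≈ 0.083

0.083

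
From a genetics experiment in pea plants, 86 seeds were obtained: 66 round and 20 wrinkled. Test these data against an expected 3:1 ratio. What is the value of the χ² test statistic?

Expected counts for N = 86 under a 3:1 ratio (total parts = 4):
  round: 86 × 3/4 = 64.5
  wrinkled: 86 × 1/4 = 21.5
χ² = Σ (O − E)² / E
  round: (66 − 64.5)² / 64.5 = 0.0349
  wrinkled: (20 − 21.5)² / 21.5 = 0.1047
χ² = 0.0349 + 0.1047 = 0.1396 ≈ 0.140

0.140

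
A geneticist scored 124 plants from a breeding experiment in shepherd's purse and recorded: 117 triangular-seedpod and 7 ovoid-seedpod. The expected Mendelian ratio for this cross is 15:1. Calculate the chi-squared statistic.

0.077

Total ratio parts = 16. Expected numbers out of 124:
  triangular-seedpod: 124 × 15/16 = 116.25
  ovoid-seedpod: 124 × 1/16 = 7.75
χ² = Σ (O − E)² / E
  triangular-seedpod: (117 − 116.25)² / 116.25 = 0.0048
  ovoid-seedpod: (7 − 7.75)² / 7.75 = 0.0726
χ² = 0.0048 + 0.0726 = 0.0774 ≈ 0.077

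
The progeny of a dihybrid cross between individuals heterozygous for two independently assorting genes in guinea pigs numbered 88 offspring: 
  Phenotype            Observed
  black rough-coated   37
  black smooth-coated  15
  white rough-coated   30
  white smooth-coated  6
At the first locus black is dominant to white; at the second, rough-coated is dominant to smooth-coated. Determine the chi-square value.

14.384

A dihybrid F₂ with independent assortment and complete dominance at both loci gives a 9:3:3:1 phenotypic ratio.
Total ratio parts = 16. Expected numbers out of 88:
  black rough-coated: 88 × 9/16 = 49.5
  black smooth-coated: 88 × 3/16 = 16.5
  white rough-coated: 88 × 3/16 = 16.5
  white smooth-coated: 88 × 1/16 = 5.5
χ² = Σ (O − E)² / E
  black rough-coated: (37 − 49.5)² / 49.5 = 3.1566
  black smooth-coated: (15 − 16.5)² / 16.5 = 0.1364
  white rough-coated: (30 − 16.5)² / 16.5 = 11.0455
  white smooth-coated: (6 − 5.5)² / 5.5 = 0.0455
χ² = 3.1566 + 0.1364 + 11.0455 + 0.0455 = 14.384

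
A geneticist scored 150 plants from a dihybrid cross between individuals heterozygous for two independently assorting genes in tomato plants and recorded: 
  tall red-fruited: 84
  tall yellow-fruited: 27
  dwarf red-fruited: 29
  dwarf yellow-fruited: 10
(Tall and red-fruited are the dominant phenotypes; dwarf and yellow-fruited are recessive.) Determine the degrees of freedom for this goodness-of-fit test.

A dihybrid F₂ with independent assortment and complete dominance at both loci gives a 9:3:3:1 phenotypic ratio.
A goodness-of-fit test with 4 phenotype classes has df = 4 − 1 = 3.

3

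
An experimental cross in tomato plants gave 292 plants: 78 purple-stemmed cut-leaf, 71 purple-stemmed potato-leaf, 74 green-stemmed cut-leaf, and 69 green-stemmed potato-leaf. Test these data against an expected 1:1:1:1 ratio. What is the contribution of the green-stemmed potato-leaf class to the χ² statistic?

Total ratio parts = 4. Expected numbers out of 292:
  purple-stemmed cut-leaf: 292 × 1/4 = 73
  purple-stemmed potato-leaf: 292 × 1/4 = 73
  green-stemmed cut-leaf: 292 × 1/4 = 73
  green-stemmed potato-leaf: 292 × 1/4 = 73
Contribution of green-stemmed potato-leaf: (69 − 73)² / 73 = 0.2192

0.219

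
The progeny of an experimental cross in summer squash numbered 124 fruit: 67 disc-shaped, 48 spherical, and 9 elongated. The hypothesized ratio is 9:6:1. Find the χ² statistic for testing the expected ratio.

0.358

Total ratio parts = 16. Expected numbers out of 124:
  disc-shaped: 124 × 9/16 = 69.75
  spherical: 124 × 6/16 = 46.5
  elongated: 124 × 1/16 = 7.75
χ² = Σ (O − E)² / E
  disc-shaped: (67 − 69.75)² / 69.75 = 0.1084
  spherical: (48 − 46.5)² / 46.5 = 0.0484
  elongated: (9 − 7.75)² / 7.75 = 0.2016
χ² = 0.1084 + 0.0484 + 0.2016 = 0.3584 ≈ 0.358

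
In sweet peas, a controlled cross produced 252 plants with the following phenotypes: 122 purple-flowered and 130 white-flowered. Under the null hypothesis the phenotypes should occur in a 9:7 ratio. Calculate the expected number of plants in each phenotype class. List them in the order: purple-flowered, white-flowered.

The 9:7 ratio has 16 parts, so with N = 252 the expected counts are:
  purple-flowered: 252 × 9/16 = 141.75
  white-flowered: 252 × 7/16 = 110.25

141.75, 110.25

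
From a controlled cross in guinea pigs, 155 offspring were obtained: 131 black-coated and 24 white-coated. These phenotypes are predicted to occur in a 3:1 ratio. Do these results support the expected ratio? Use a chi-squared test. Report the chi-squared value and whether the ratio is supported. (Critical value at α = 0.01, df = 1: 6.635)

7.486; not consistent

The 3:1 ratio has 4 parts, so with N = 155 the expected counts are:
  black-coated: 155 × 3/4 = 116.25
  white-coated: 155 × 1/4 = 38.75
χ² = Σ (O − E)² / E
  black-coated: (131 − 116.25)² / 116.25 = 1.8715
  white-coated: (24 − 38.75)² / 38.75 = 5.6145
χ² = 1.8715 + 5.6145 = 7.486
Degrees of freedom = 2 − 1 = 1; critical value at α = 0.01 is 6.635.
Since 7.486 > 6.635, we reject the null hypothesis — the data do not fit the 3:1 ratio.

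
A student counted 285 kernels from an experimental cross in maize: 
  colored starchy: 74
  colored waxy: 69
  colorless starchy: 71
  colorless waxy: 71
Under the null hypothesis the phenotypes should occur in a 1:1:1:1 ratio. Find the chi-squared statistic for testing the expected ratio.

The 1:1:1:1 ratio has 4 parts, so with N = 285 the expected counts are:
  colored starchy: 285 × 1/4 = 71.25
  colored waxy: 285 × 1/4 = 71.25
  colorless starchy: 285 × 1/4 = 71.25
  colorless waxy: 285 × 1/4 = 71.25
χ² = Σ (O − E)² / E
  colored starchy: (74 − 71.25)² / 71.25 = 0.1061
  colored waxy: (69 − 71.25)² / 71.25 = 0.0711
  colorless starchy: (71 − 71.25)² / 71.25 = 0.0009
  colorless waxy: (71 − 71.25)² / 71.25 = 0.0009
χ² = 0.1061 + 0.0711 + 0.0009 + 0.0009 = 0.179

0.179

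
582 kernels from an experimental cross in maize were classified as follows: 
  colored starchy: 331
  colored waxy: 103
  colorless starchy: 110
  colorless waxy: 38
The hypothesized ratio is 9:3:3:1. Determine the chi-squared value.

0.464

Expected counts for N = 582 under a 9:3:3:1 ratio (total parts = 16):
  colored starchy: 582 × 9/16 = 327.375
  colored waxy: 582 × 3/16 = 109.125
  colorless starchy: 582 × 3/16 = 109.125
  colorless waxy: 582 × 1/16 = 36.375
χ² = Σ (O − E)² / E
  colored starchy: (331 − 327.375)² / 327.375 = 0.0401
  colored waxy: (103 − 109.125)² / 109.125 = 0.3438
  colorless starchy: (110 − 109.125)² / 109.125 = 0.0070
  colorless waxy: (38 − 36.375)² / 36.375 = 0.0726
χ² = 0.0401 + 0.3438 + 0.0070 + 0.0726 = 0.4635 ≈ 0.464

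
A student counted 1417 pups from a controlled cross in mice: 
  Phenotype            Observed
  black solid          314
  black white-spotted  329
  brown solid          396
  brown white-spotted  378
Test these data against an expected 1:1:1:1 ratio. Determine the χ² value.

Under the 1:1:1:1 hypothesis (Σ ratio = 4, N = 1417):
  black solid: 1417 × 1/4 = 354.25
  black white-spotted: 1417 × 1/4 = 354.25
  brown solid: 1417 × 1/4 = 354.25
  brown white-spotted: 1417 × 1/4 = 354.25
χ² = Σ (O − E)² / E
  black solid: (314 − 354.25)² / 354.25 = 4.5732
  black white-spotted: (329 − 354.25)² / 354.25 = 1.7998
  brown solid: (396 − 354.25)² / 354.25 = 4.9204
  brown white-spotted: (378 − 354.25)² / 354.25 = 1.5923
χ² = 4.5732 + 1.7998 + 4.9204 + 1.5923 = 12.8857 ≈ 12.886

12.886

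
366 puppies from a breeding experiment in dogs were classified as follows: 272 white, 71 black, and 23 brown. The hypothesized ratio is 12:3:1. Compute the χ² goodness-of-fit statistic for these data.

0.106

Total ratio parts = 16. Expected numbers out of 366:
  white: 366 × 12/16 = 274.5
  black: 366 × 3/16 = 68.625
  brown: 366 × 1/16 = 22.875
χ² = Σ (O − E)² / E
  white: (272 − 274.5)² / 274.5 = 0.0228
  black: (71 − 68.625)² / 68.625 = 0.0822
  brown: (23 − 22.875)² / 22.875 = 0.0007
χ² = 0.0228 + 0.0822 + 0.0007 = 0.1057 ≈ 0.106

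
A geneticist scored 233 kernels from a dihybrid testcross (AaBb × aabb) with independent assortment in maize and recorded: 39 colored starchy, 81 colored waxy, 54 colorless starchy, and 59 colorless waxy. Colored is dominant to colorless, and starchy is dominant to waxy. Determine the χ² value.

A dihybrid testcross with independent assortment gives a 1:1:1:1 ratio.
The 1:1:1:1 ratio has 4 parts, so with N = 233 the expected counts are:
  colored starchy: 233 × 1/4 = 58.25
  colored waxy: 233 × 1/4 = 58.25
  colorless starchy: 233 × 1/4 = 58.25
  colorless waxy: 233 × 1/4 = 58.25
χ² = Σ (O − E)² / E
  colored starchy: (39 − 58.25)² / 58.25 = 6.3616
  colored waxy: (81 − 58.25)² / 58.25 = 8.8852
  colorless starchy: (54 − 58.25)² / 58.25 = 0.3101
  colorless waxy: (59 − 58.25)² / 58.25 = 0.0097
χ² = 6.3616 + 8.8852 + 0.3101 + 0.0097 = 15.5666 ≈ 15.567

15.567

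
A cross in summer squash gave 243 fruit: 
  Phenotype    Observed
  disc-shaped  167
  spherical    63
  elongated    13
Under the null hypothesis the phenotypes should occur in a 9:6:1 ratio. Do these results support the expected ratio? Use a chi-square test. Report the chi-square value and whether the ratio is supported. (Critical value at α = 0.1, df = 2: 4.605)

Total ratio parts = 16. Expected numbers out of 243:
  disc-shaped: 243 × 9/16 = 136.6875
  spherical: 243 × 6/16 = 91.125
  elongated: 243 × 1/16 = 15.1875
χ² = Σ (O − E)² / E
  disc-shaped: (167 − 136.6875)² / 136.6875 = 6.7223
  spherical: (63 − 91.125)² / 91.125 = 8.6806
  elongated: (13 − 15.1875)² / 15.1875 = 0.3151
χ² = 6.7223 + 8.6806 + 0.3151 = 15.718
Degrees of freedom = 3 − 1 = 2; critical value at α = 0.1 is 4.605.
Since 15.718 > 4.605, we reject the null hypothesis — the data do not fit the 9:6:1 ratio.

15.718; not consistent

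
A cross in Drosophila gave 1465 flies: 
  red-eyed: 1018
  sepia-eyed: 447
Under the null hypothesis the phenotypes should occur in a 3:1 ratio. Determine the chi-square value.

23.738

Expected counts for N = 1465 under a 3:1 ratio (total parts = 4):
  red-eyed: 1465 × 3/4 = 1098.75
  sepia-eyed: 1465 × 1/4 = 366.25
χ² = Σ (O − E)² / E
  red-eyed: (1018 − 1098.75)² / 1098.75 = 5.9345
  sepia-eyed: (447 − 366.25)² / 366.25 = 17.8036
χ² = 5.9345 + 17.8036 = 23.7381 ≈ 23.738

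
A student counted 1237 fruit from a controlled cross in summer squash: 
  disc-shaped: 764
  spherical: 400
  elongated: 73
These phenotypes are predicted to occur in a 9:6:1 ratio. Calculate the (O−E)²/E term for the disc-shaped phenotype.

6.682

Total ratio parts = 16. Expected numbers out of 1237:
  disc-shaped: 1237 × 9/16 = 695.8125
  spherical: 1237 × 6/16 = 463.875
  elongated: 1237 × 1/16 = 77.3125
Contribution of disc-shaped: (764 − 695.8125)² / 695.8125 = 6.6822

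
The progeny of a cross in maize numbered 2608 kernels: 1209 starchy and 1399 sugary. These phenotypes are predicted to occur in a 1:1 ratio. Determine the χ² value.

13.842

Under the 1:1 hypothesis (Σ ratio = 2, N = 2608):
  starchy: 2608 × 1/2 = 1304
  sugary: 2608 × 1/2 = 1304
χ² = Σ (O − E)² / E
  starchy: (1209 − 1304)² / 1304 = 6.9210
  sugary: (1399 − 1304)² / 1304 = 6.9210
χ² = 6.9210 + 6.9210 = 13.842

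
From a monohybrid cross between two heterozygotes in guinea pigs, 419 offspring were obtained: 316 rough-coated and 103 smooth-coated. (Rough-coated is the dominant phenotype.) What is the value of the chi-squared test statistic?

For a monohybrid cross between heterozygotes with complete dominance, the expected phenotypic ratio is 3:1.
Under the 3:1 hypothesis (Σ ratio = 4, N = 419):
  rough-coated: 419 × 3/4 = 314.25
  smooth-coated: 419 × 1/4 = 104.75
χ² = Σ (O − E)² / E
  rough-coated: (316 − 314.25)² / 314.25 = 0.0097
  smooth-coated: (103 − 104.75)² / 104.75 = 0.0292
χ² = 0.0097 + 0.0292 = 0.0389 ≈ 0.039

0.039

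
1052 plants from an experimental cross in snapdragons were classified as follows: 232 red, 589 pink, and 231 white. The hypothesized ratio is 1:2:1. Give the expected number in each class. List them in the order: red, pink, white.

263, 526, 263

The 1:2:1 ratio has 4 parts, so with N = 1052 the expected counts are:
  red: 1052 × 1/4 = 263
  pink: 1052 × 2/4 = 526
  white: 1052 × 1/4 = 263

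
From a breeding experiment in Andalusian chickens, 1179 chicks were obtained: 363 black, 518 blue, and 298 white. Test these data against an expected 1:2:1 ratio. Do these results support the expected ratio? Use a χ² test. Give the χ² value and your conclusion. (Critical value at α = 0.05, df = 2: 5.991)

24.511; not consistent

The 1:2:1 ratio has 4 parts, so with N = 1179 the expected counts are:
  black: 1179 × 1/4 = 294.75
  blue: 1179 × 2/4 = 589.5
  white: 1179 × 1/4 = 294.75
χ² = Σ (O − E)² / E
  black: (363 − 294.75)² / 294.75 = 15.8034
  blue: (518 − 589.5)² / 589.5 = 8.6722
  white: (298 − 294.75)² / 294.75 = 0.0358
χ² = 15.8034 + 8.6722 + 0.0358 = 24.5114 ≈ 24.511
Degrees of freedom = 3 − 1 = 2; critical value at α = 0.05 is 5.991.
Since 24.511 > 5.991, we reject the null hypothesis — the data do not fit the 1:2:1 ratio.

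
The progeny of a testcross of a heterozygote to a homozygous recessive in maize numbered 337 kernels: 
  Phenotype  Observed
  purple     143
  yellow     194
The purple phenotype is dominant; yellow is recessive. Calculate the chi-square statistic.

7.718

A testcross of a heterozygote (Aa × aa) gives a 1:1 phenotypic ratio.
Under the 1:1 hypothesis (Σ ratio = 2, N = 337):
  purple: 337 × 1/2 = 168.5
  yellow: 337 × 1/2 = 168.5
χ² = Σ (O − E)² / E
  purple: (143 − 168.5)² / 168.5 = 3.8591
  yellow: (194 − 168.5)² / 168.5 = 3.8591
χ² = 3.8591 + 3.8591 = 7.7182 ≈ 7.718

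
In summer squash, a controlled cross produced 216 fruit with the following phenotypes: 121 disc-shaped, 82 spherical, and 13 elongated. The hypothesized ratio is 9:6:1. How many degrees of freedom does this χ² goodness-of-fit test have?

A goodness-of-fit test with 3 phenotype classes has df = 3 − 1 = 2.

2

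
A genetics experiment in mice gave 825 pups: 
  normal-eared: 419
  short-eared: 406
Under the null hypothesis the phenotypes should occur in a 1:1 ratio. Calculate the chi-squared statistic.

0.205

Expected counts for N = 825 under a 1:1 ratio (total parts = 2):
  normal-eared: 825 × 1/2 = 412.5
  short-eared: 825 × 1/2 = 412.5
χ² = Σ (O − E)² / E
  normal-eared: (419 − 412.5)² / 412.5 = 0.1024
  short-eared: (406 − 412.5)² / 412.5 = 0.1024
χ² = 0.1024 + 0.1024 = 0.2048 ≈ 0.205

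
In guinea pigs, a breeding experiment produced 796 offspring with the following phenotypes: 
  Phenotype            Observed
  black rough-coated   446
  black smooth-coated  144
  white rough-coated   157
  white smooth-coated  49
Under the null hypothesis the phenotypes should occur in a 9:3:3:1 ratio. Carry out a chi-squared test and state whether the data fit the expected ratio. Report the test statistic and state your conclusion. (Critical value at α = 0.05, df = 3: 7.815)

Expected counts for N = 796 under a 9:3:3:1 ratio (total parts = 16):
  black rough-coated: 796 × 9/16 = 447.75
  black smooth-coated: 796 × 3/16 = 149.25
  white rough-coated: 796 × 3/16 = 149.25
  white smooth-coated: 796 × 1/16 = 49.75
χ² = Σ (O − E)² / E
  black rough-coated: (446 − 447.75)² / 447.75 = 0.0068
  black smooth-coated: (144 − 149.25)² / 149.25 = 0.1847
  white rough-coated: (157 − 149.25)² / 149.25 = 0.4024
  white smooth-coated: (49 − 49.75)² / 49.75 = 0.0113
χ² = 0.0068 + 0.1847 + 0.4024 + 0.0113 = 0.6052 ≈ 0.605
Degrees of freedom = 4 − 1 = 3; critical value at α = 0.05 is 7.815.
Since 0.605 < 7.815, we fail to reject the null hypothesis — the data are consistent with the 9:3:3:1 ratio.

0.605; consistent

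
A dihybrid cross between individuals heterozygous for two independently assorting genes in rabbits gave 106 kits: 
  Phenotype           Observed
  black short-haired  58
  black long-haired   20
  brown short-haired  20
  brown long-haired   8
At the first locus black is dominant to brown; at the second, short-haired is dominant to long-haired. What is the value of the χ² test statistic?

A dihybrid F₂ with independent assortment and complete dominance at both loci gives a 9:3:3:1 phenotypic ratio.
Expected counts for N = 106 under a 9:3:3:1 ratio (total parts = 16):
  black short-haired: 106 × 9/16 = 59.625
  black long-haired: 106 × 3/16 = 19.875
  brown short-haired: 106 × 3/16 = 19.875
  brown long-haired: 106 × 1/16 = 6.625
χ² = Σ (O − E)² / E
  black short-haired: (58 − 59.625)² / 59.625 = 0.0443
  black long-haired: (20 − 19.875)² / 19.875 = 0.0008
  brown short-haired: (20 − 19.875)² / 19.875 = 0.0008
  brown long-haired: (8 − 6.625)² / 6.625 = 0.2854
χ² = 0.0443 + 0.0008 + 0.0008 + 0.2854 = 0.3313 ≈ 0.331

0.331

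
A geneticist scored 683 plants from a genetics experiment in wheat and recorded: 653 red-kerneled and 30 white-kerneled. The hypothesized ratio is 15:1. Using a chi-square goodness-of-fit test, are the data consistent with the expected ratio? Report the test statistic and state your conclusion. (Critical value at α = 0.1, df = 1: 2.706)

Expected counts for N = 683 under a 15:1 ratio (total parts = 16):
  red-kerneled: 683 × 15/16 = 640.3125
  white-kerneled: 683 × 1/16 = 42.6875
χ² = Σ (O − E)² / E
  red-kerneled: (653 − 640.3125)² / 640.3125 = 0.2514
  white-kerneled: (30 − 42.6875)² / 42.6875 = 3.7710
χ² = 0.2514 + 3.7710 = 4.0224 ≈ 4.022
Degrees of freedom = 2 − 1 = 1; critical value at α = 0.1 is 2.706.
Since 4.022 > 2.706, we reject the null hypothesis — the data do not fit the 15:1 ratio.

4.022; not consistent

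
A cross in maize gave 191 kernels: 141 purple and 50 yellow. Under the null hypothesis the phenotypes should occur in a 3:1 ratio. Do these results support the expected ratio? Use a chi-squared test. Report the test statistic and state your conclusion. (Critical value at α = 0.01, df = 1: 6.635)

0.141; consistent

Expected counts for N = 191 under a 3:1 ratio (total parts = 4):
  purple: 191 × 3/4 = 143.25
  yellow: 191 × 1/4 = 47.75
χ² = Σ (O − E)² / E
  purple: (141 − 143.25)² / 143.25 = 0.0353
  yellow: (50 − 47.75)² / 47.75 = 0.1060
χ² = 0.0353 + 0.1060 = 0.1413 ≈ 0.141
Degrees of freedom = 2 − 1 = 1; critical value at α = 0.01 is 6.635.
Since 0.141 < 6.635, we fail to reject the null hypothesis — the data are consistent with the 3:1 ratio.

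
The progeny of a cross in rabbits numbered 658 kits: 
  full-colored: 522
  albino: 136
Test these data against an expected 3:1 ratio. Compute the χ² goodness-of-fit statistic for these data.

6.584

Under the 3:1 hypothesis (Σ ratio = 4, N = 658):
  full-colored: 658 × 3/4 = 493.5
  albino: 658 × 1/4 = 164.5
χ² = Σ (O − E)² / E
  full-colored: (522 − 493.5)² / 493.5 = 1.6459
  albino: (136 − 164.5)² / 164.5 = 4.9377
χ² = 1.6459 + 4.9377 = 6.5836 ≈ 6.584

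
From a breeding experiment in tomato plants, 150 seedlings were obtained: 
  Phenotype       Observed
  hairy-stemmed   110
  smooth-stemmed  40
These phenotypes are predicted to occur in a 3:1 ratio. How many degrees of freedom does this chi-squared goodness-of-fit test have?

A goodness-of-fit test with 2 phenotype classes has df = 2 − 1 = 1.

1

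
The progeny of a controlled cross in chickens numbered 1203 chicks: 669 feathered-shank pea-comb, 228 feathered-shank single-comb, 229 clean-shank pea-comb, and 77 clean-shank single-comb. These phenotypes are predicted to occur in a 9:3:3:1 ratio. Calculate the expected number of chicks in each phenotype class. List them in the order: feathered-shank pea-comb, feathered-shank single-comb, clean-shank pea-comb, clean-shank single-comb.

Total ratio parts = 16. Expected numbers out of 1203:
  feathered-shank pea-comb: 1203 × 9/16 = 676.6875
  feathered-shank single-comb: 1203 × 3/16 = 225.5625
  clean-shank pea-comb: 1203 × 3/16 = 225.5625
  clean-shank single-comb: 1203 × 1/16 = 75.1875

676.6875, 225.5625, 225.5625, 75.1875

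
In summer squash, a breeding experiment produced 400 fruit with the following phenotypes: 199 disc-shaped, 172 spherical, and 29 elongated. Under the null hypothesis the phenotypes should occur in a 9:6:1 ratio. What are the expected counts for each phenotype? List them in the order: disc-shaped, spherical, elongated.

225, 150, 25

Under the 9:6:1 hypothesis (Σ ratio = 16, N = 400):
  disc-shaped: 400 × 9/16 = 225
  spherical: 400 × 6/16 = 150
  elongated: 400 × 1/16 = 25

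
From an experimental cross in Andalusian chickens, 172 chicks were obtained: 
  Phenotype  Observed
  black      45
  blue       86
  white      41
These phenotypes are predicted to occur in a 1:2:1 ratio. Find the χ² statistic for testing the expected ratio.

0.186

The 1:2:1 ratio has 4 parts, so with N = 172 the expected counts are:
  black: 172 × 1/4 = 43
  blue: 172 × 2/4 = 86
  white: 172 × 1/4 = 43
χ² = Σ (O − E)² / E
  black: (45 − 43)² / 43 = 0.0930
  blue: (86 − 86)² / 86 = 0.0000
  white: (41 − 43)² / 43 = 0.0930
χ² = 0.0930 + 0.0000 + 0.0930 = 0.186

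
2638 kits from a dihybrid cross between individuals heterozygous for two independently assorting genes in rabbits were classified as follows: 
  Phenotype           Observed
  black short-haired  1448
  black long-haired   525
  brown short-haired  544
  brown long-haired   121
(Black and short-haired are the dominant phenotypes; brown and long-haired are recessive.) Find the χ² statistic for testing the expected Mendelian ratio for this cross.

19.337

A dihybrid F₂ with independent assortment and complete dominance at both loci gives a 9:3:3:1 phenotypic ratio.
The 9:3:3:1 ratio has 16 parts, so with N = 2638 the expected counts are:
  black short-haired: 2638 × 9/16 = 1483.875
  black long-haired: 2638 × 3/16 = 494.625
  brown short-haired: 2638 × 3/16 = 494.625
  brown long-haired: 2638 × 1/16 = 164.875
χ² = Σ (O − E)² / E
  black short-haired: (1448 − 1483.875)² / 1483.875 = 0.8673
  black long-haired: (525 − 494.625)² / 494.625 = 1.8653
  brown short-haired: (544 − 494.625)² / 494.625 = 4.9288
  brown long-haired: (121 − 164.875)² / 164.875 = 11.6756
χ² = 0.8673 + 1.8653 + 4.9288 + 11.6756 = 19.337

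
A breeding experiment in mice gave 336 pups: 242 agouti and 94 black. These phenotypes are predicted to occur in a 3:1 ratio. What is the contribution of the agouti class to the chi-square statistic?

Total ratio parts = 4. Expected numbers out of 336:
  agouti: 336 × 3/4 = 252
  black: 336 × 1/4 = 84
Contribution of agouti: (242 − 252)² / 252 = 0.3968

0.397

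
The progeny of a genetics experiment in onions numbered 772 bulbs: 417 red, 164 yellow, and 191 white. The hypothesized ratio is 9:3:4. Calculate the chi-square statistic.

The 9:3:4 ratio has 16 parts, so with N = 772 the expected counts are:
  red: 772 × 9/16 = 434.25
  yellow: 772 × 3/16 = 144.75
  white: 772 × 4/16 = 193
χ² = Σ (O − E)² / E
  red: (417 − 434.25)² / 434.25 = 0.6852
  yellow: (164 − 144.75)² / 144.75 = 2.5600
  white: (191 − 193)² / 193 = 0.0207
χ² = 0.6852 + 2.5600 + 0.0207 = 3.2659 ≈ 3.266

3.266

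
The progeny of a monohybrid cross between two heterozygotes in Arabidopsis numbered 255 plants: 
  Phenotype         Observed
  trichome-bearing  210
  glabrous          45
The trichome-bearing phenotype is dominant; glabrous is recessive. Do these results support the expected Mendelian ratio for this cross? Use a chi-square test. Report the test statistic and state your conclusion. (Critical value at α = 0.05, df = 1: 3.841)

7.353; not consistent

For a monohybrid cross between heterozygotes with complete dominance, the expected phenotypic ratio is 3:1.
Under the 3:1 hypothesis (Σ ratio = 4, N = 255):
  trichome-bearing: 255 × 3/4 = 191.25
  glabrous: 255 × 1/4 = 63.75
χ² = Σ (O − E)² / E
  trichome-bearing: (210 − 191.25)² / 191.25 = 1.8382
  glabrous: (45 − 63.75)² / 63.75 = 5.5147
χ² = 1.8382 + 5.5147 = 7.3529 ≈ 7.353
Degrees of freedom = 2 − 1 = 1; critical value at α = 0.05 is 3.841.
Since 7.353 > 3.841, we reject the null hypothesis — the data do not fit the 3:1 ratio.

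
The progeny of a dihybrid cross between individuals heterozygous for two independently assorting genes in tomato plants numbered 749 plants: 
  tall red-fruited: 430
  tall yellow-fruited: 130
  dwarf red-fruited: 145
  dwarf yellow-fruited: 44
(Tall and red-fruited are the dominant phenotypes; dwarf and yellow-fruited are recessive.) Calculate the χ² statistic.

1.272

A dihybrid F₂ with independent assortment and complete dominance at both loci gives a 9:3:3:1 phenotypic ratio.
The 9:3:3:1 ratio has 16 parts, so with N = 749 the expected counts are:
  tall red-fruited: 749 × 9/16 = 421.3125
  tall yellow-fruited: 749 × 3/16 = 140.4375
  dwarf red-fruited: 749 × 3/16 = 140.4375
  dwarf yellow-fruited: 749 × 1/16 = 46.8125
χ² = Σ (O − E)² / E
  tall red-fruited: (430 − 421.3125)² / 421.3125 = 0.1791
  tall yellow-fruited: (130 − 140.4375)² / 140.4375 = 0.7757
  dwarf red-fruited: (145 − 140.4375)² / 140.4375 = 0.1482
  dwarf yellow-fruited: (44 − 46.8125)² / 46.8125 = 0.1690
χ² = 0.1791 + 0.7757 + 0.1482 + 0.1690 = 1.272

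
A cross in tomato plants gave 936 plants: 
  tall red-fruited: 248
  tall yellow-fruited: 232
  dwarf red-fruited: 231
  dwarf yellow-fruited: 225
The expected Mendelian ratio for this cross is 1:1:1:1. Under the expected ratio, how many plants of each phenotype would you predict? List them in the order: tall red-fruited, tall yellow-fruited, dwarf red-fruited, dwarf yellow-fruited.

The 1:1:1:1 ratio has 4 parts, so with N = 936 the expected counts are:
  tall red-fruited: 936 × 1/4 = 234
  tall yellow-fruited: 936 × 1/4 = 234
  dwarf red-fruited: 936 × 1/4 = 234
  dwarf yellow-fruited: 936 × 1/4 = 234

234, 234, 234, 234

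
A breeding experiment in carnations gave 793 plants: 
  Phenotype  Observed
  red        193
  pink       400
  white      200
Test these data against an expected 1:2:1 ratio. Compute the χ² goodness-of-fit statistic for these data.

0.185

Expected counts for N = 793 under a 1:2:1 ratio (total parts = 4):
  red: 793 × 1/4 = 198.25
  pink: 793 × 2/4 = 396.5
  white: 793 × 1/4 = 198.25
χ² = Σ (O − E)² / E
  red: (193 − 198.25)² / 198.25 = 0.1390
  pink: (400 − 396.5)² / 396.5 = 0.0309
  white: (200 − 198.25)² / 198.25 = 0.0154
χ² = 0.1390 + 0.0309 + 0.0154 = 0.1853 ≈ 0.185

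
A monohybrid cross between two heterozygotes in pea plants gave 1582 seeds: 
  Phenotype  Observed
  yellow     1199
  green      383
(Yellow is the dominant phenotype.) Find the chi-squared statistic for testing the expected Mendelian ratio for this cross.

For a monohybrid cross between heterozygotes with complete dominance, the expected phenotypic ratio is 3:1.
Expected counts for N = 1582 under a 3:1 ratio (total parts = 4):
  yellow: 1582 × 3/4 = 1186.5
  green: 1582 × 1/4 = 395.5
χ² = Σ (O − E)² / E
  yellow: (1199 − 1186.5)² / 1186.5 = 0.1317
  green: (383 − 395.5)² / 395.5 = 0.3951
χ² = 0.1317 + 0.3951 = 0.5268 ≈ 0.527

0.527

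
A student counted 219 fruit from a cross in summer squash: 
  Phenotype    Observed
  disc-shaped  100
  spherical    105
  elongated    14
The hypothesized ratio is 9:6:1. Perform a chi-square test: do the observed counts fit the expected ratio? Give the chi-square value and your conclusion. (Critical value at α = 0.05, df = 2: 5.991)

10.743; not consistent

Total ratio parts = 16. Expected numbers out of 219:
  disc-shaped: 219 × 9/16 = 123.1875
  spherical: 219 × 6/16 = 82.125
  elongated: 219 × 1/16 = 13.6875
χ² = Σ (O − E)² / E
  disc-shaped: (100 − 123.1875)² / 123.1875 = 4.3646
  spherical: (105 − 82.125)² / 82.125 = 6.3716
  elongated: (14 − 13.6875)² / 13.6875 = 0.0071
χ² = 4.3646 + 6.3716 + 0.0071 = 10.7433 ≈ 10.743
Degrees of freedom = 3 − 1 = 2; critical value at α = 0.05 is 5.991.
Since 10.743 > 5.991, we reject the null hypothesis — the data do not fit the 9:6:1 ratio.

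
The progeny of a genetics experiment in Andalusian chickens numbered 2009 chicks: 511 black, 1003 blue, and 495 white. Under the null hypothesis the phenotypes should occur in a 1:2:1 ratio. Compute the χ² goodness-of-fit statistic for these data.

0.259

Under the 1:2:1 hypothesis (Σ ratio = 4, N = 2009):
  black: 2009 × 1/4 = 502.25
  blue: 2009 × 2/4 = 1004.5
  white: 2009 × 1/4 = 502.25
χ² = Σ (O − E)² / E
  black: (511 − 502.25)² / 502.25 = 0.1524
  blue: (1003 − 1004.5)² / 1004.5 = 0.0022
  white: (495 − 502.25)² / 502.25 = 0.1047
χ² = 0.1524 + 0.0022 + 0.1047 = 0.2593 ≈ 0.259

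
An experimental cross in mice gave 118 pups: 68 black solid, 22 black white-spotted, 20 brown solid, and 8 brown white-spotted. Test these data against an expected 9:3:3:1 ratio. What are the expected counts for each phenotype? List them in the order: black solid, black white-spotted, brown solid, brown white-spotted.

Expected counts for N = 118 under a 9:3:3:1 ratio (total parts = 16):
  black solid: 118 × 9/16 = 66.375
  black white-spotted: 118 × 3/16 = 22.125
  brown solid: 118 × 3/16 = 22.125
  brown white-spotted: 118 × 1/16 = 7.375

66.375, 22.125, 22.125, 7.375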